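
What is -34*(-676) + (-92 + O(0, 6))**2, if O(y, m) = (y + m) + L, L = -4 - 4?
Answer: 31820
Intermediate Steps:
L = -8
O(y, m) = -8 + m + y (O(y, m) = (y + m) - 8 = (m + y) - 8 = -8 + m + y)
-34*(-676) + (-92 + O(0, 6))**2 = -34*(-676) + (-92 + (-8 + 6 + 0))**2 = 22984 + (-92 - 2)**2 = 22984 + (-94)**2 = 22984 + 8836 = 31820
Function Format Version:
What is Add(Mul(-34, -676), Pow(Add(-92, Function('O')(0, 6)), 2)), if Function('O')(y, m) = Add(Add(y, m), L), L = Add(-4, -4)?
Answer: 31820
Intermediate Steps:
L = -8
Function('O')(y, m) = Add(-8, m, y) (Function('O')(y, m) = Add(Add(y, m), -8) = Add(Add(m, y), -8) = Add(-8, m, y))
Add(Mul(-34, -676), Pow(Add(-92, Function('O')(0, 6)), 2)) = Add(Mul(-34, -676), Pow(Add(-92, Add(-8, 6, 0)), 2)) = Add(22984, Pow(Add(-92, -2), 2)) = Add(22984, Pow(-94, 2)) = Add(22984, 8836) = 31820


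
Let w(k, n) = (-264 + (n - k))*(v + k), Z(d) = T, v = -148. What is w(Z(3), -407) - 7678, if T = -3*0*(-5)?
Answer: 91630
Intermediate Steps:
T = 0 (T = 0*(-5) = 0)
Z(d) = 0
w(k, n) = (-148 + k)*(-264 + n - k) (w(k, n) = (-264 + (n - k))*(-148 + k) = (-264 + n - k)*(-148 + k) = (-148 + k)*(-264 + n - k))
w(Z(3), -407) - 7678 = (39072 - 1*0**2 - 148*(-407) - 116*0 + 0*(-407)) - 7678 = (39072 - 1*0 + 60236 + 0 + 0) - 7678 = (39072 + 0 + 60236 + 0 + 0) - 7678 = 99308 - 7678 = 91630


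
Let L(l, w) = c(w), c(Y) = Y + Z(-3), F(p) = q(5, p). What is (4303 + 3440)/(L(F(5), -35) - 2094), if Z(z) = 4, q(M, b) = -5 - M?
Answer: -7743/2125 ≈ -3.6438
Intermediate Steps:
F(p) = -10 (F(p) = -5 - 1*5 = -5 - 5 = -10)
c(Y) = 4 + Y (c(Y) = Y + 4 = 4 + Y)
L(l, w) = 4 + w
(4303 + 3440)/(L(F(5), -35) - 2094) = (4303 + 3440)/((4 - 35) - 2094) = 7743/(-31 - 2094) = 7743/(-2125) = 7743*(-1/2125) = -7743/2125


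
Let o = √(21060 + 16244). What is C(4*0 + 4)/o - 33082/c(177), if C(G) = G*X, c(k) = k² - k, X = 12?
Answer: -16541/15576 + 12*√9326/4663 ≈ -0.81343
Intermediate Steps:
C(G) = 12*G (C(G) = G*12 = 12*G)
o = 2*√9326 (o = √37304 = 2*√9326 ≈ 193.14)
C(4*0 + 4)/o - 33082/c(177) = (12*(4*0 + 4))/((2*√9326)) - 33082*1/(177*(-1 + 177)) = (12*(0 + 4))*(√9326/18652) - 33082/(177*176) = (12*4)*(√9326/18652) - 33082/31152 = 48*(√9326/18652) - 33082*1/31152 = 12*√9326/4663 - 16541/15576 = -16541/15576 + 12*√9326/4663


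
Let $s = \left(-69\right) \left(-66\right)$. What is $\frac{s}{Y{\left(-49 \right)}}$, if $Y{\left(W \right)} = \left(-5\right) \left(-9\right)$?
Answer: $\frac{506}{5} \approx 101.2$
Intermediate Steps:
$Y{\left(W \right)} = 45$
$s = 4554$
$\frac{s}{Y{\left(-49 \right)}} = \frac{4554}{45} = 4554 \cdot \frac{1}{45} = \frac{506}{5}$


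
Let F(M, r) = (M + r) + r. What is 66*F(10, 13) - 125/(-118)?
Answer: 280493/118 ≈ 2377.1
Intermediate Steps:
F(M, r) = M + 2*r
66*F(10, 13) - 125/(-118) = 66*(10 + 2*13) - 125/(-118) = 66*(10 + 26) - 125*(-1/118) = 66*36 + 125/118 = 2376 + 125/118 = 280493/118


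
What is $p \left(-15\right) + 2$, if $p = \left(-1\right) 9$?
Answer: $137$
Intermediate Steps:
$p = -9$
$p \left(-15\right) + 2 = \left(-9\right) \left(-15\right) + 2 = 135 + 2 = 137$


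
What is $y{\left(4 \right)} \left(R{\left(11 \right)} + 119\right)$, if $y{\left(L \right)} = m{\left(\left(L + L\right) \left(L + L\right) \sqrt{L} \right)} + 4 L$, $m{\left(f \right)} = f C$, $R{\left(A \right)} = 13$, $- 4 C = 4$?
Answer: $-14784$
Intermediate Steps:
$C = -1$ ($C = \left(- \frac{1}{4}\right) 4 = -1$)
$m{\left(f \right)} = - f$ ($m{\left(f \right)} = f \left(-1\right) = - f$)
$y{\left(L \right)} = - 4 L^{\frac{5}{2}} + 4 L$ ($y{\left(L \right)} = - \left(L + L\right) \left(L + L\right) \sqrt{L} + 4 L = - 2 L 2 L \sqrt{L} + 4 L = - 4 L^{2} \sqrt{L} + 4 L = - 4 L^{\frac{5}{2}} + 4 L$)
$y{\left(4 \right)} \left(R{\left(11 \right)} + 119\right) = \left(- 4 \cdot 4^{\frac{5}{2}} + 4 \cdot 4\right) \left(13 + 119\right) = \left(\left(-4\right) 32 + 16\right) 132 = \left(-128 + 16\right) 132 = \left(-112\right) 132 = -14784$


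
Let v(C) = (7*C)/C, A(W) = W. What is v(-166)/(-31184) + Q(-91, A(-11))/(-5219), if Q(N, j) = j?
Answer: 306491/162749296 ≈ 0.0018832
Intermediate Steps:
v(C) = 7
v(-166)/(-31184) + Q(-91, A(-11))/(-5219) = 7/(-31184) - 11/(-5219) = 7*(-1/31184) - 11*(-1/5219) = -7/31184 + 11/5219 = 306491/162749296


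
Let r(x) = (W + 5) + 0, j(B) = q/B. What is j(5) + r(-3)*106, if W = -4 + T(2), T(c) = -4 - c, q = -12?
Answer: -2662/5 ≈ -532.40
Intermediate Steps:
W = -10 (W = -4 + (-4 - 1*2) = -4 + (-4 - 2) = -4 - 6 = -10)
j(B) = -12/B
r(x) = -5 (r(x) = (-10 + 5) + 0 = -5 + 0 = -5)
j(5) + r(-3)*106 = -12/5 - 5*106 = -12*1/5 - 530 = -12/5 - 530 = -2662/5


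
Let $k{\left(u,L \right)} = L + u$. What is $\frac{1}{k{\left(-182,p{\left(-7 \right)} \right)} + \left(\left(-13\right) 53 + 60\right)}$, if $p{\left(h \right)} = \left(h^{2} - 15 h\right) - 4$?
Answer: $- \frac{1}{661} \approx -0.0015129$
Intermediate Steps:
$p{\left(h \right)} = -4 + h^{2} - 15 h$
$\frac{1}{k{\left(-182,p{\left(-7 \right)} \right)} + \left(\left(-13\right) 53 + 60\right)} = \frac{1}{\left(\left(-4 + \left(-7\right)^{2} - -105\right) - 182\right) + \left(\left(-13\right) 53 + 60\right)} = \frac{1}{\left(\left(-4 + 49 + 105\right) - 182\right) + \left(-689 + 60\right)} = \frac{1}{\left(150 - 182\right) - 629} = \frac{1}{-32 - 629} = \frac{1}{-661} = - \frac{1}{661}$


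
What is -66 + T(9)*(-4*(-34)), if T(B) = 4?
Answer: 478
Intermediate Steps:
-66 + T(9)*(-4*(-34)) = -66 + 4*(-4*(-34)) = -66 + 4*136 = -66 + 544 = 478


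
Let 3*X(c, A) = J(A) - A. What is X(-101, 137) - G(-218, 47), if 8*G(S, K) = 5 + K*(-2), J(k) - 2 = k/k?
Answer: -805/24 ≈ -33.542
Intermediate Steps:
J(k) = 3 (J(k) = 2 + k/k = 2 + 1 = 3)
G(S, K) = 5/8 - K/4 (G(S, K) = (5 + K*(-2))/8 = (5 - 2*K)/8 = 5/8 - K/4)
X(c, A) = 1 - A/3 (X(c, A) = (3 - A)/3 = 1 - A/3)
X(-101, 137) - G(-218, 47) = (1 - ⅓*137) - (5/8 - ¼*47) = (1 - 137/3) - (5/8 - 47/4) = -134/3 - 1*(-89/8) = -134/3 + 89/8 = -805/24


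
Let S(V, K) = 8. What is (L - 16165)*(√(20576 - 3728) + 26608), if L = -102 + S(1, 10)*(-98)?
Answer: -453693008 - 613836*√13 ≈ -4.5591e+8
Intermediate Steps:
L = -886 (L = -102 + 8*(-98) = -102 - 784 = -886)
(L - 16165)*(√(20576 - 3728) + 26608) = (-886 - 16165)*(√(20576 - 3728) + 26608) = -17051*(√16848 + 26608) = -17051*(36*√13 + 26608) = -17051*(26608 + 36*√13) = -453693008 - 613836*√13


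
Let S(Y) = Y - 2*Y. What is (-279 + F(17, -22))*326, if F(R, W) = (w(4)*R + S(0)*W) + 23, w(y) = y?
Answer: -61288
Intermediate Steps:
S(Y) = -Y
F(R, W) = 23 + 4*R (F(R, W) = (4*R + (-1*0)*W) + 23 = (4*R + 0*W) + 23 = (4*R + 0) + 23 = 4*R + 23 = 23 + 4*R)
(-279 + F(17, -22))*326 = (-279 + (23 + 4*17))*326 = (-279 + (23 + 68))*326 = (-279 + 91)*326 = -188*326 = -61288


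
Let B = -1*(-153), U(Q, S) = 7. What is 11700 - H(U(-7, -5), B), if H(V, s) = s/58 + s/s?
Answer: 678389/58 ≈ 11696.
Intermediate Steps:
B = 153
H(V, s) = 1 + s/58 (H(V, s) = s*(1/58) + 1 = s/58 + 1 = 1 + s/58)
11700 - H(U(-7, -5), B) = 11700 - (1 + (1/58)*153) = 11700 - (1 + 153/58) = 11700 - 1*211/58 = 11700 - 211/58 = 678389/58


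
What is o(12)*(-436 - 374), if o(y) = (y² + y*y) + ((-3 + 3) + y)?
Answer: -243000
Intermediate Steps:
o(y) = y + 2*y² (o(y) = (y² + y²) + (0 + y) = 2*y² + y = y + 2*y²)
o(12)*(-436 - 374) = (12*(1 + 2*12))*(-436 - 374) = (12*(1 + 24))*(-810) = (12*25)*(-810) = 300*(-810) = -243000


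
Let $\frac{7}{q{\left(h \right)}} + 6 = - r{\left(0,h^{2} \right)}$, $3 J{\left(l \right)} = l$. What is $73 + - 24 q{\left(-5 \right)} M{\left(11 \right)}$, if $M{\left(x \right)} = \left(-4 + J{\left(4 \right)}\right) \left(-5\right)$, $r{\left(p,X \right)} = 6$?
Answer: $\frac{779}{3} \approx 259.67$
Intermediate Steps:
$J{\left(l \right)} = \frac{l}{3}$
$q{\left(h \right)} = - \frac{7}{12}$ ($q{\left(h \right)} = \frac{7}{-6 - 6} = \frac{7}{-12} = 7 \left(- \frac{1}{12}\right) = - \frac{7}{12}$)
$M{\left(x \right)} = \frac{40}{3}$ ($M{\left(x \right)} = \left(-4 + \frac{1}{3} \cdot 4\right) \left(-5\right) = \left(-4 + \frac{4}{3}\right) \left(-5\right) = \left(- \frac{8}{3}\right) \left(-5\right) = \frac{40}{3}$)
$73 + - 24 q{\left(-5 \right)} M{\left(11 \right)} = 73 + \left(-24\right) \left(- \frac{7}{12}\right) \frac{40}{3} = 73 + 14 \cdot \frac{40}{3} = 73 + \frac{560}{3} = \frac{779}{3}$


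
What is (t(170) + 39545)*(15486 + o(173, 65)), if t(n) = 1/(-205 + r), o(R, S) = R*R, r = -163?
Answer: 660904466985/368 ≈ 1.7959e+9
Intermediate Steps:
o(R, S) = R²
t(n) = -1/368 (t(n) = 1/(-205 - 163) = 1/(-368) = -1/368)
(t(170) + 39545)*(15486 + o(173, 65)) = (-1/368 + 39545)*(15486 + 173²) = 14552559*(15486 + 29929)/368 = (14552559/368)*45415 = 660904466985/368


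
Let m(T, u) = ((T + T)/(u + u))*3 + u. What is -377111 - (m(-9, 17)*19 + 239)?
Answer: -6419928/17 ≈ -3.7764e+5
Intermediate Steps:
m(T, u) = u + 3*T/u (m(T, u) = ((2*T)/((2*u)))*3 + u = ((2*T)*(1/(2*u)))*3 + u = (T/u)*3 + u = 3*T/u + u = u + 3*T/u)
-377111 - (m(-9, 17)*19 + 239) = -377111 - ((17 + 3*(-9)/17)*19 + 239) = -377111 - ((17 + 3*(-9)*(1/17))*19 + 239) = -377111 - ((17 - 27/17)*19 + 239) = -377111 - ((262/17)*19 + 239) = -377111 - (4978/17 + 239) = -377111 - 1*9041/17 = -377111 - 9041/17 = -6419928/17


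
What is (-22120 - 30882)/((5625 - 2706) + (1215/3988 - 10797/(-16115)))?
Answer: -3406259393240/187656901941 ≈ -18.152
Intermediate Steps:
(-22120 - 30882)/((5625 - 2706) + (1215/3988 - 10797/(-16115))) = -53002/(2919 + (1215*(1/3988) - 10797*(-1/16115))) = -53002/(2919 + (1215/3988 + 10797/16115)) = -53002/(2919 + 62638161/64266620) = -53002/187656901941/64266620 = -53002*64266620/187656901941 = -3406259393240/187656901941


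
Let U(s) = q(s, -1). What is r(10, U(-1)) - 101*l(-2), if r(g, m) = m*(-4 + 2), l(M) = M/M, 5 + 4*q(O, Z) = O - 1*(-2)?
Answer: -99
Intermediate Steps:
q(O, Z) = -¾ + O/4 (q(O, Z) = -5/4 + (O - 1*(-2))/4 = -5/4 + (O + 2)/4 = -5/4 + (2 + O)/4 = -5/4 + (½ + O/4) = -¾ + O/4)
U(s) = -¾ + s/4
l(M) = 1
r(g, m) = -2*m (r(g, m) = m*(-2) = -2*m)
r(10, U(-1)) - 101*l(-2) = -2*(-¾ + (¼)*(-1)) - 101*1 = -2*(-¾ - ¼) - 101 = -2*(-1) - 101 = 2 - 101 = -99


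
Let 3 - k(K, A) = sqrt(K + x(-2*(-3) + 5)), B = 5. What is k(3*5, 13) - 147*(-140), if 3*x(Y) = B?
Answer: 20583 - 5*sqrt(6)/3 ≈ 20579.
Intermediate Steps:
x(Y) = 5/3 (x(Y) = (1/3)*5 = 5/3)
k(K, A) = 3 - sqrt(5/3 + K) (k(K, A) = 3 - sqrt(K + 5/3) = 3 - sqrt(5/3 + K))
k(3*5, 13) - 147*(-140) = (3 - sqrt(15 + 9*(3*5))/3) - 147*(-140) = (3 - sqrt(15 + 9*15)/3) + 20580 = (3 - sqrt(15 + 135)/3) + 20580 = (3 - 5*sqrt(6)/3) + 20580 = 20583 - 5*sqrt(6)/3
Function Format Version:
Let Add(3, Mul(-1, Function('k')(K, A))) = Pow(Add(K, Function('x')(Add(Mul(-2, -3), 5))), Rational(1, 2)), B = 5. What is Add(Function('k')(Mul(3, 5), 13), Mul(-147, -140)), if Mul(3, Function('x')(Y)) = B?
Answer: Add(20583, Mul(Rational(-5, 3), Pow(6, Rational(1, 2)))) ≈ 20579.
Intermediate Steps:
Function('x')(Y) = Rational(5, 3) (Function('x')(Y) = Mul(Rational(1, 3), 5) = Rational(5, 3))
Function('k')(K, A) = Add(3, Mul(-1, Pow(Add(Rational(5, 3), K), Rational(1, 2)))) (Function('k')(K, A) = Add(3, Mul(-1, Pow(Add(K, Rational(5, 3)), Rational(1, 2)))) = Add(3, Mul(-1, Pow(Add(Rational(5, 3), K), Rational(1, 2)))))
Add(Function('k')(Mul(3, 5), 13), Mul(-147, -140)) = Add(Add(3, Mul(Rational(-1, 3), Pow(Add(15, Mul(9, Mul(3, 5))), Rational(1, 2)))), Mul(-147, -140)) = Add(Add(3, Mul(Rational(-1, 3), Pow(Add(15, Mul(9, 15)), Rational(1, 2)))), 20580) = Add(Add(3, Mul(Rational(-1, 3), Pow(Add(15, 135), Rational(1, 2)))), 20580) = Add(Add(3, Mul(Rational(-1, 3), Pow(150, Rational(1, 2)))), 20580) = Add(Add(3, Mul(Rational(-1, 3), Mul(5, Pow(6, Rational(1, 2))))), 20580) = Add(Add(3, Mul(Rational(-5, 3), Pow(6, Rational(1, 2)))), 20580) = Add(20583, Mul(Rational(-5, 3), Pow(6, Rational(1, 2))))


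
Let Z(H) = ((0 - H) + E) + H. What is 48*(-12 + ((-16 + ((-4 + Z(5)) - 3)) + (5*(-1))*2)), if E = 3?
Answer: -2016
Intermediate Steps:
Z(H) = 3 (Z(H) = ((0 - H) + 3) + H = (-H + 3) + H = (3 - H) + H = 3)
48*(-12 + ((-16 + ((-4 + Z(5)) - 3)) + (5*(-1))*2)) = 48*(-12 + ((-16 + ((-4 + 3) - 3)) + (5*(-1))*2)) = 48*(-12 + ((-16 + (-1 - 3)) - 5*2)) = 48*(-12 + ((-16 - 4) - 10)) = 48*(-12 + (-20 - 10)) = 48*(-12 - 30) = 48*(-42) = -2016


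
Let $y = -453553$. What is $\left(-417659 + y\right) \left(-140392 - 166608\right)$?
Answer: $267462084000$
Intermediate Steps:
$\left(-417659 + y\right) \left(-140392 - 166608\right) = \left(-417659 - 453553\right) \left(-140392 - 166608\right) = \left(-871212\right) \left(-307000\right) = 267462084000$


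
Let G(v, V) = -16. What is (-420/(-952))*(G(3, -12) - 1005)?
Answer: -15315/34 ≈ -450.44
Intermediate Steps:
(-420/(-952))*(G(3, -12) - 1005) = (-420/(-952))*(-16 - 1005) = -420*(-1/952)*(-1021) = (15/34)*(-1021) = -15315/34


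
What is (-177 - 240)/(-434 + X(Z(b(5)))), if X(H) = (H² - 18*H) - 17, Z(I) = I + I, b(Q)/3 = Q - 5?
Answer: 417/451 ≈ 0.92461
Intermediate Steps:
b(Q) = -15 + 3*Q (b(Q) = 3*(Q - 5) = 3*(-5 + Q) = -15 + 3*Q)
Z(I) = 2*I
X(H) = -17 + H² - 18*H
(-177 - 240)/(-434 + X(Z(b(5)))) = (-177 - 240)/(-434 + (-17 + (2*(-15 + 3*5))² - 36*(-15 + 3*5))) = -417/(-434 + (-17 + (2*(-15 + 15))² - 36*(-15 + 15))) = -417/(-434 + (-17 + (2*0)² - 36*0)) = -417/(-434 + (-17 + 0² - 18*0)) = -417/(-434 + (-17 + 0 + 0)) = -417/(-434 - 17) = -417/(-451) = -417*(-1/451) = 417/451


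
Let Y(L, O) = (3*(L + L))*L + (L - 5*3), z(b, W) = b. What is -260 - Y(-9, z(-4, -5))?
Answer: -722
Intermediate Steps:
Y(L, O) = -15 + L + 6*L² (Y(L, O) = (3*(2*L))*L + (L - 15) = (6*L)*L + (-15 + L) = 6*L² + (-15 + L) = -15 + L + 6*L²)
-260 - Y(-9, z(-4, -5)) = -260 - (-15 - 9 + 6*(-9)²) = -260 - (-15 - 9 + 6*81) = -260 - (-15 - 9 + 486) = -260 - 1*462 = -260 - 462 = -722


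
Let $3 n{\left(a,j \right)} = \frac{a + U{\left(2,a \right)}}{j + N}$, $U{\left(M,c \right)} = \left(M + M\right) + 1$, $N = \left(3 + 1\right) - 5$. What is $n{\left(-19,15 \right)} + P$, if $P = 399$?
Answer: $\frac{1196}{3} \approx 398.67$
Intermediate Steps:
$N = -1$ ($N = 4 - 5 = -1$)
$U{\left(M,c \right)} = 1 + 2 M$ ($U{\left(M,c \right)} = 2 M + 1 = 1 + 2 M$)
$n{\left(a,j \right)} = \frac{5 + a}{3 \left(-1 + j\right)}$ ($n{\left(a,j \right)} = \frac{\left(a + \left(1 + 2 \cdot 2\right)\right) \frac{1}{j - 1}}{3} = \frac{\left(a + \left(1 + 4\right)\right) \frac{1}{-1 + j}}{3} = \frac{\left(a + 5\right) \frac{1}{-1 + j}}{3} = \frac{\left(5 + a\right) \frac{1}{-1 + j}}{3} = \frac{\frac{1}{-1 + j} \left(5 + a\right)}{3} = \frac{5 + a}{3 \left(-1 + j\right)}$)
$n{\left(-19,15 \right)} + P = \frac{5 - 19}{3 \left(-1 + 15\right)} + 399 = \frac{1}{3} \cdot \frac{1}{14} \left(-14\right) + 399 = - \frac{1}{3} + 399 = \frac{1196}{3}$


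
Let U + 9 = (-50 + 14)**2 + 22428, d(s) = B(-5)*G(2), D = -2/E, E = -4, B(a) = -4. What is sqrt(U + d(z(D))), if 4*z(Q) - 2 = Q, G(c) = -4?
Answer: sqrt(23731) ≈ 154.05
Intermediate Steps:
D = 1/2 (D = -2/(-4) = -2*(-1/4) = 1/2 ≈ 0.50000)
z(Q) = 1/2 + Q/4
d(s) = 16 (d(s) = -4*(-4) = 16)
U = 23715 (U = -9 + ((-50 + 14)**2 + 22428) = -9 + ((-36)**2 + 22428) = -9 + (1296 + 22428) = -9 + 23724 = 23715)
sqrt(U + d(z(D))) = sqrt(23715 + 16) = sqrt(23731)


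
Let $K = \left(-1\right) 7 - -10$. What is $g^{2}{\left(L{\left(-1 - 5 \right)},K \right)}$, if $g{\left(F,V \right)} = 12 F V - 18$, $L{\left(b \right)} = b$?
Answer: $54756$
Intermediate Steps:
$K = 3$ ($K = -7 + 10 = 3$)
$g{\left(F,V \right)} = -18 + 12 F V$ ($g{\left(F,V \right)} = 12 F V - 18 = -18 + 12 F V$)
$g^{2}{\left(L{\left(-1 - 5 \right)},K \right)} = \left(-18 + 12 \left(-1 - 5\right) 3\right)^{2} = \left(-18 + 12 \left(-6\right) 3\right)^{2} = \left(-18 - 216\right)^{2} = \left(-234\right)^{2} = 54756$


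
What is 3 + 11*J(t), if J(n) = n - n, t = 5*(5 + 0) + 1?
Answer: 3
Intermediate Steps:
t = 26 (t = 5*5 + 1 = 25 + 1 = 26)
J(n) = 0
3 + 11*J(t) = 3 + 11*0 = 3 + 0 = 3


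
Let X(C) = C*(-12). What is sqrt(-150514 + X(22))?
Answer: I*sqrt(150778) ≈ 388.3*I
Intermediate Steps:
X(C) = -12*C
sqrt(-150514 + X(22)) = sqrt(-150514 - 12*22) = sqrt(-150514 - 264) = sqrt(-150778) = I*sqrt(150778)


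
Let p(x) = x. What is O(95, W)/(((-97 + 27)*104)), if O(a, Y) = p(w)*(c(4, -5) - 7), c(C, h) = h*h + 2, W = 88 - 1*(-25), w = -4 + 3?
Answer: 1/364 ≈ 0.0027473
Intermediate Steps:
w = -1
W = 113 (W = 88 + 25 = 113)
c(C, h) = 2 + h² (c(C, h) = h² + 2 = 2 + h²)
O(a, Y) = -20 (O(a, Y) = -((2 + (-5)²) - 7) = -((2 + 25) - 7) = -(27 - 7) = -1*20 = -20)
O(95, W)/(((-97 + 27)*104)) = -20*1/(104*(-97 + 27)) = -20/((-70*104)) = -20/(-7280) = -20*(-1/7280) = 1/364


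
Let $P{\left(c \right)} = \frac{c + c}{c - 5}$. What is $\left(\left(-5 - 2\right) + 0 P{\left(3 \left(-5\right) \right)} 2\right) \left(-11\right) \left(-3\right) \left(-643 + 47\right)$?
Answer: $137676$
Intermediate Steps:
$P{\left(c \right)} = \frac{2 c}{-5 + c}$
$\left(\left(-5 - 2\right) + 0 P{\left(3 \left(-5\right) \right)} 2\right) \left(-11\right) \left(-3\right) \left(-643 + 47\right) = \left(\left(-5 - 2\right) + 0 \frac{2 \cdot 3 \left(-5\right)}{-5 + 3 \left(-5\right)} 2\right) \left(-11\right) \left(-3\right) \left(-643 + 47\right) = \left(-7 + 0 \cdot 2 \left(-15\right) \frac{1}{-5 - 15} \cdot 2\right) \left(-11\right) \left(-3\right) \left(-596\right) = \left(-7 + 0 \cdot 2 \left(-15\right) \frac{1}{-20} \cdot 2\right) \left(-11\right) \left(-3\right) \left(-596\right) = \left(-7 + 0 \cdot 2 \left(-15\right) \left(- \frac{1}{20}\right) 2\right) \left(-11\right) \left(-3\right) \left(-596\right) = \left(-7 + 0 \cdot \frac{3}{2} \cdot 2\right) \left(-11\right) \left(-3\right) \left(-596\right) = \left(-7 + 0 \cdot 2\right) \left(-11\right) \left(-3\right) \left(-596\right) = \left(-7 + 0\right) \left(-11\right) \left(-3\right) \left(-596\right) = \left(-7\right) \left(-11\right) \left(-3\right) \left(-596\right) = 77 \left(-3\right) \left(-596\right) = \left(-231\right) \left(-596\right) = 137676$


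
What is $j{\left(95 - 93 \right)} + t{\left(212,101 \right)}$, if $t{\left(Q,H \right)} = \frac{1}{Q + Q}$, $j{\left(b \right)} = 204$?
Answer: $\frac{86497}{424} \approx 204.0$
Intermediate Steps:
$t{\left(Q,H \right)} = \frac{1}{2 Q}$
$j{\left(95 - 93 \right)} + t{\left(212,101 \right)} = 204 + \frac{1}{2 \cdot 212} = 204 + \frac{1}{2} \cdot \frac{1}{212} = 204 + \frac{1}{424} = \frac{86497}{424}$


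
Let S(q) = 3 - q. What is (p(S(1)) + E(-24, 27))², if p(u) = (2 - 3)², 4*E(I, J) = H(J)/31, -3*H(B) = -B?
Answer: 17689/15376 ≈ 1.1504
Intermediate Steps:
H(B) = B/3 (H(B) = -(-1)*B/3 = B/3)
E(I, J) = J/372 (E(I, J) = ((J/3)/31)/4 = ((J/3)*(1/31))/4 = (J/93)/4 = J/372)
p(u) = 1 (p(u) = (-1)² = 1)
(p(S(1)) + E(-24, 27))² = (1 + (1/372)*27)² = (1 + 9/124)² = (133/124)² = 17689/15376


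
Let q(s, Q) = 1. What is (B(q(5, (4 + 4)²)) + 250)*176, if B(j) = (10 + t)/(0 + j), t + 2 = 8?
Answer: 46816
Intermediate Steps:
t = 6 (t = -2 + 8 = 6)
B(j) = 16/j (B(j) = (10 + 6)/(0 + j) = 16/j)
(B(q(5, (4 + 4)²)) + 250)*176 = (16/1 + 250)*176 = (16*1 + 250)*176 = (16 + 250)*176 = 266*176 = 46816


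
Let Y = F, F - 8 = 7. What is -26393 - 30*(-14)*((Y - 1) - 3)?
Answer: -21773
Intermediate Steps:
F = 15 (F = 8 + 7 = 15)
Y = 15
-26393 - 30*(-14)*((Y - 1) - 3) = -26393 - 30*(-14)*((15 - 1) - 3) = -26393 - (-420)*(14 - 3) = -26393 - (-420)*11 = -26393 - 1*(-4620) = -26393 + 4620 = -21773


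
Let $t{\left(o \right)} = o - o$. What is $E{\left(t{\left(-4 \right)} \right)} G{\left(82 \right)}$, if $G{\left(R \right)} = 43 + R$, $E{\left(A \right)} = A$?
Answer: $0$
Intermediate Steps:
$t{\left(o \right)} = 0$
$E{\left(t{\left(-4 \right)} \right)} G{\left(82 \right)} = 0 \left(43 + 82\right) = 0 \cdot 125 = 0$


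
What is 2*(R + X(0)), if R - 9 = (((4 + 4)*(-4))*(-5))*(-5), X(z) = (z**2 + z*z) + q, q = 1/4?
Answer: -3163/2 ≈ -1581.5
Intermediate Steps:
q = 1/4 ≈ 0.25000
X(z) = 1/4 + 2*z**2 (X(z) = (z**2 + z*z) + 1/4 = (z**2 + z**2) + 1/4 = 2*z**2 + 1/4 = 1/4 + 2*z**2)
R = -791 (R = 9 + (((4 + 4)*(-4))*(-5))*(-5) = 9 + ((8*(-4))*(-5))*(-5) = 9 - 32*(-5)*(-5) = 9 + 160*(-5) = 9 - 800 = -791)
2*(R + X(0)) = 2*(-791 + (1/4 + 2*0**2)) = 2*(-791 + (1/4 + 2*0)) = 2*(-791 + (1/4 + 0)) = 2*(-791 + 1/4) = 2*(-3163/4) = -3163/2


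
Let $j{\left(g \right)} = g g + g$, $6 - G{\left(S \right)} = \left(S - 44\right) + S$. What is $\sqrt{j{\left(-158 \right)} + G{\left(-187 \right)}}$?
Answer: $29 \sqrt{30} \approx 158.84$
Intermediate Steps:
$G{\left(S \right)} = 50 - 2 S$ ($G{\left(S \right)} = 6 - \left(\left(S - 44\right) + S\right) = 6 - \left(\left(-44 + S\right) + S\right) = 6 - \left(-44 + 2 S\right) = 50 - 2 S$)
$j{\left(g \right)} = g + g^{2}$ ($j{\left(g \right)} = g^{2} + g = g + g^{2}$)
$\sqrt{j{\left(-158 \right)} + G{\left(-187 \right)}} = \sqrt{- 158 \left(1 - 158\right) + \left(50 - -374\right)} = \sqrt{\left(-158\right) \left(-157\right) + \left(50 + 374\right)} = \sqrt{24806 + 424} = \sqrt{25230} = 29 \sqrt{30}$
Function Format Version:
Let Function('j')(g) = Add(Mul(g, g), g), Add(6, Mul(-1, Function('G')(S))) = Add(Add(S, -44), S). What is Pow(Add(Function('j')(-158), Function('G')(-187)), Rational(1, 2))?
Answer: Mul(29, Pow(30, Rational(1, 2))) ≈ 158.84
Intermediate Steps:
Function('G')(S) = Add(50, Mul(-2, S)) (Function('G')(S) = Add(6, Mul(-1, Add(Add(S, -44), S))) = Add(6, Mul(-1, Add(Add(-44, S), S))) = Add(6, Mul(-1, Add(-44, Mul(2, S)))) = Add(6, Add(44, Mul(-2, S))) = Add(50, Mul(-2, S)))
Function('j')(g) = Add(g, Pow(g, 2)) (Function('j')(g) = Add(Pow(g, 2), g) = Add(g, Pow(g, 2)))
Pow(Add(Function('j')(-158), Function('G')(-187)), Rational(1, 2)) = Pow(Add(Mul(-158, Add(1, -158)), Add(50, Mul(-2, -187))), Rational(1, 2)) = Pow(Add(Mul(-158, -157), Add(50, 374)), Rational(1, 2)) = Pow(Add(24806, 424), Rational(1, 2)) = Pow(25230, Rational(1, 2)) = Mul(29, Pow(30, Rational(1, 2)))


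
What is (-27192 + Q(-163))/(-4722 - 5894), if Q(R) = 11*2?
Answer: 13585/5308 ≈ 2.5593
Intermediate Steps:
Q(R) = 22
(-27192 + Q(-163))/(-4722 - 5894) = (-27192 + 22)/(-4722 - 5894) = -27170/(-10616) = -27170*(-1/10616) = 13585/5308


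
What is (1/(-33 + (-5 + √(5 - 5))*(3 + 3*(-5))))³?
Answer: 1/19683 ≈ 5.0805e-5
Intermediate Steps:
(1/(-33 + (-5 + √(5 - 5))*(3 + 3*(-5))))³ = (1/(-33 + (-5 + √0)*(3 - 15)))³ = (1/(-33 + (-5 + 0)*(-12)))³ = (1/(-33 - 5*(-12)))³ = (1/(-33 + 60))³ = (1/27)³ = 1/19683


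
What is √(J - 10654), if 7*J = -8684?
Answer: I*√582834/7 ≈ 109.06*I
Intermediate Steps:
J = -8684/7 (J = (⅐)*(-8684) = -8684/7 ≈ -1240.6)
√(J - 10654) = √(-8684/7 - 10654) = √(-83262/7) = I*√582834/7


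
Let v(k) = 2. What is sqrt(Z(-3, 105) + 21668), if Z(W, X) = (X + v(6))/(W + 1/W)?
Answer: sqrt(2163590)/10 ≈ 147.09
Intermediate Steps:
Z(W, X) = (2 + X)/(W + 1/W) (Z(W, X) = (X + 2)/(W + 1/W) = (2 + X)/(W + 1/W))
sqrt(Z(-3, 105) + 21668) = sqrt(-3*(2 + 105)/(1 + (-3)**2) + 21668) = sqrt(-3*107/(1 + 9) + 21668) = sqrt(-3*107/10 + 21668) = sqrt(-3*1/10*107 + 21668) = sqrt(-321/10 + 21668) = sqrt(216359/10) = sqrt(2163590)/10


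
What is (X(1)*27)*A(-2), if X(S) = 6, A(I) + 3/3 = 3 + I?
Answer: 0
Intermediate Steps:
A(I) = 2 + I (A(I) = -1 + (3 + I) = 2 + I)
(X(1)*27)*A(-2) = (6*27)*(2 - 2) = 162*0 = 0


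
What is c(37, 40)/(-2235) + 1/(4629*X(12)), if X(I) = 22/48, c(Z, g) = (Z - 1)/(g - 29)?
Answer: -12556/12644885 ≈ -0.00099297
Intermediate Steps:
c(Z, g) = (-1 + Z)/(-29 + g)
X(I) = 11/24 (X(I) = 22*(1/48) = 11/24)
c(37, 40)/(-2235) + 1/(4629*X(12)) = ((-1 + 37)/(-29 + 40))/(-2235) + 1/(4629*(11/24)) = (36/11)*(-1/2235) + (1/4629)*(24/11) = ((1/11)*36)*(-1/2235) + 8/16973 = (36/11)*(-1/2235) + 8/16973 = -12/8195 + 8/16973 = -12556/12644885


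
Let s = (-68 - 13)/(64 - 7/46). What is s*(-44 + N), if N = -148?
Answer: 238464/979 ≈ 243.58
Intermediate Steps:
s = -1242/979 (s = -81/(64 - 7*1/46) = -81/(64 - 7/46) = -81/2937/46 = -81*46/2937 = -1242/979 ≈ -1.2686)
s*(-44 + N) = -1242*(-44 - 148)/979 = -1242/979*(-192) = 238464/979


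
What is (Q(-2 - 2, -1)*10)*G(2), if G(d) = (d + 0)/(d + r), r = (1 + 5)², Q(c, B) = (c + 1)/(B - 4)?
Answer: 6/19 ≈ 0.31579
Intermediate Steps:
Q(c, B) = (1 + c)/(-4 + B)
r = 36 (r = 6² = 36)
G(d) = d/(36 + d) (G(d) = (d + 0)/(d + 36) = d/(36 + d))
(Q(-2 - 2, -1)*10)*G(2) = (((1 + (-2 - 2))/(-4 - 1))*10)*(2/(36 + 2)) = (((1 - 4)/(-5))*10)*(2/38) = (-⅕*(-3)*10)*(2*(1/38)) = ((⅗)*10)*(1/19) = 6*(1/19) = 6/19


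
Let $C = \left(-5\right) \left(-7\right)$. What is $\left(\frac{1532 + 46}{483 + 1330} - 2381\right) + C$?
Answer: $- \frac{4251720}{1813} \approx -2345.1$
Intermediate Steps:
$C = 35$
$\left(\frac{1532 + 46}{483 + 1330} - 2381\right) + C = \left(\frac{1532 + 46}{483 + 1330} - 2381\right) + 35 = \left(\frac{1578}{1813} - 2381\right) + 35 = - \frac{4315175}{1813} + 35 = - \frac{4251720}{1813}$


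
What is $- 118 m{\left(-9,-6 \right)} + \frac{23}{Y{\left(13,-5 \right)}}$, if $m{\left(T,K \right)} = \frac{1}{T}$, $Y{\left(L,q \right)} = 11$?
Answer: $\frac{1505}{99} \approx 15.202$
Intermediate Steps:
$- 118 m{\left(-9,-6 \right)} + \frac{23}{Y{\left(13,-5 \right)}} = - \frac{118}{-9} + \frac{23}{11} = \left(-118\right) \left(- \frac{1}{9}\right) + 23 \cdot \frac{1}{11} = \frac{118}{9} + \frac{23}{11} = \frac{1505}{99}$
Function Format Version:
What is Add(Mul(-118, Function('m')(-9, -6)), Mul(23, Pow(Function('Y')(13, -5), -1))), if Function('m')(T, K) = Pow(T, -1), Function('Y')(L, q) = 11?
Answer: Rational(1505, 99) ≈ 15.202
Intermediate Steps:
Add(Mul(-118, Function('m')(-9, -6)), Mul(23, Pow(Function('Y')(13, -5), -1))) = Add(Mul(-118, Pow(-9, -1)), Mul(23, Pow(11, -1))) = Add(Mul(-118, Rational(-1, 9)), Mul(23, Rational(1, 11))) = Add(Rational(118, 9), Rational(23, 11)) = Rational(1505, 99)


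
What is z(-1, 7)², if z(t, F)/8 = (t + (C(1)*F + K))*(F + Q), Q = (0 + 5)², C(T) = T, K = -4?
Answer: 262144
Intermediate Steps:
Q = 25 (Q = 5² = 25)
z(t, F) = 8*(25 + F)*(-4 + F + t) (z(t, F) = 8*((t + (1*F - 4))*(F + 25)) = 8*((t + (F - 4))*(25 + F)) = 8*((t + (-4 + F))*(25 + F)) = 8*((-4 + F + t)*(25 + F)) = 8*((25 + F)*(-4 + F + t)) = 8*(25 + F)*(-4 + F + t))
z(-1, 7)² = (-800 + 8*7² + 168*7 + 200*(-1) + 8*7*(-1))² = (-800 + 8*49 + 1176 - 200 - 56)² = (-800 + 392 + 1176 - 200 - 56)² = 512² = 262144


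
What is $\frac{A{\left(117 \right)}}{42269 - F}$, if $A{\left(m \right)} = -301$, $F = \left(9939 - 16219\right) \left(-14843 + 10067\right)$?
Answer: $\frac{301}{29951011} \approx 1.005 \cdot 10^{-5}$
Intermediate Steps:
$F = 29993280$ ($F = \left(-6280\right) \left(-4776\right) = 29993280$)
$\frac{A{\left(117 \right)}}{42269 - F} = - \frac{301}{42269 - 29993280} = - \frac{301}{-29951011} = \left(-301\right) \left(- \frac{1}{29951011}\right) = \frac{301}{29951011}$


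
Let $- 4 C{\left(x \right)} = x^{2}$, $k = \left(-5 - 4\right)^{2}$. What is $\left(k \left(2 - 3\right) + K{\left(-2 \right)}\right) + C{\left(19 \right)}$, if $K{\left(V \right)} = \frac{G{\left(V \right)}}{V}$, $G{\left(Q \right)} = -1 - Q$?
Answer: $- \frac{687}{4} \approx -171.75$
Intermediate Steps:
$k = 81$ ($k = \left(-9\right)^{2} = 81$)
$K{\left(V \right)} = \frac{-1 - V}{V}$
$C{\left(x \right)} = - \frac{x^{2}}{4}$
$\left(k \left(2 - 3\right) + K{\left(-2 \right)}\right) + C{\left(19 \right)} = \left(81 \left(2 - 3\right) + \frac{-1 - -2}{-2}\right) - \frac{19^{2}}{4} = \left(81 \left(-1\right) - \frac{-1 + 2}{2}\right) - \frac{361}{4} = \left(-81 - \frac{1}{2}\right) - \frac{361}{4} = - \frac{163}{2} - \frac{361}{4} = - \frac{687}{4}$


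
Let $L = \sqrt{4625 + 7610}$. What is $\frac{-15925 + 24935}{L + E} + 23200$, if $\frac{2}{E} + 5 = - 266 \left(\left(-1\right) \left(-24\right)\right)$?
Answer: $\frac{11586646019528980}{499424392431} + \frac{367782082210 \sqrt{12235}}{499424392431} \approx 23281.0$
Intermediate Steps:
$E = - \frac{2}{6389}$ ($E = \frac{2}{-5 - 266 \left(\left(-1\right) \left(-24\right)\right)} = \frac{2}{-5 - 6384} = \frac{2}{-6389} = 2 \left(- \frac{1}{6389}\right) = - \frac{2}{6389} \approx -0.00031304$)
$L = \sqrt{12235} \approx 110.61$
$\frac{-15925 + 24935}{L + E} + 23200 = \frac{-15925 + 24935}{\sqrt{12235} - \frac{2}{6389}} + 23200 = \frac{9010}{- \frac{2}{6389} + \sqrt{12235}} + 23200 = 23200 + \frac{9010}{- \frac{2}{6389} + \sqrt{12235}}$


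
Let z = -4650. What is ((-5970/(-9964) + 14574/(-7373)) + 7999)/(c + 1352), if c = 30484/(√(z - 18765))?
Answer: 1162491333755727885/200786234853923372 + 2238828459113071*I*√23415/401572469707846744 ≈ 5.7897 + 0.85311*I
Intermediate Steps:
c = -30484*I*√23415/23415 (c = 30484/(√(-4650 - 18765)) = 30484/(√(-23415)) = 30484/((I*√23415)) = 30484*(-I*√23415/23415) = -30484*I*√23415/23415 ≈ -199.22*I)
((-5970/(-9964) + 14574/(-7373)) + 7999)/(c + 1352) = ((-5970/(-9964) + 14574/(-7373)) + 7999)/(-30484*I*√23415/23415 + 1352) = ((-5970*(-1/9964) + 14574*(-1/7373)) + 7999)/(1352 - 30484*I*√23415/23415) = ((2985/4982 - 14574/7373) + 7999)/(1352 - 30484*I*√23415/23415) = (-50599263/36732286 + 7999)/(1352 - 30484*I*√23415/23415) = 293770956451/(36732286*(1352 - 30484*I*√23415/23415))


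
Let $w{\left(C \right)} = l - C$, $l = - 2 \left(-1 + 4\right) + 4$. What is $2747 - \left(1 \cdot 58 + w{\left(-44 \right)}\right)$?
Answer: $2647$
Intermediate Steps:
$l = -2$ ($l = \left(-2\right) 3 + 4 = -6 + 4 = -2$)
$w{\left(C \right)} = -2 - C$
$2747 - \left(1 \cdot 58 + w{\left(-44 \right)}\right) = 2747 - \left(1 \cdot 58 - -42\right) = 2747 - \left(58 + \left(-2 + 44\right)\right) = 2747 - \left(58 + 42\right) = 2747 - 100 = 2647$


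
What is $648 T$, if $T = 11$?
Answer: $7128$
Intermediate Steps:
$648 T = 648 \cdot 11 = 7128$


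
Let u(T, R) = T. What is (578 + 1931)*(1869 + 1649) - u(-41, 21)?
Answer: 8826703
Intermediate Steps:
(578 + 1931)*(1869 + 1649) - u(-41, 21) = (578 + 1931)*(1869 + 1649) - 1*(-41) = 2509*3518 + 41 = 8826662 + 41 = 8826703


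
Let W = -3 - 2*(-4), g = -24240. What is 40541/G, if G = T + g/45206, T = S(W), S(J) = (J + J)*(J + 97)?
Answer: 916348223/23042940 ≈ 39.767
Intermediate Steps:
W = 5 (W = -3 + 8 = 5)
S(J) = 2*J*(97 + J) (S(J) = (2*J)*(97 + J) = 2*J*(97 + J))
T = 1020 (T = 2*5*(97 + 5) = 2*5*102 = 1020)
G = 23042940/22603 (G = 1020 - 24240/45206 = 1020 - 24240*1/45206 = 1020 - 12120/22603 = 23042940/22603 ≈ 1019.5)
40541/G = 40541/(23042940/22603) = 40541*(22603/23042940) = 916348223/23042940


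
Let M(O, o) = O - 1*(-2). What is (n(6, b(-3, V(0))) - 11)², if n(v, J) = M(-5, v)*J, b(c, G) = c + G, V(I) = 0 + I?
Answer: 4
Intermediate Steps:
M(O, o) = 2 + O (M(O, o) = O + 2 = 2 + O)
V(I) = I
b(c, G) = G + c
n(v, J) = -3*J (n(v, J) = (2 - 5)*J = -3*J)
(n(6, b(-3, V(0))) - 11)² = (-3*(0 - 3) - 11)² = (-3*(-3) - 11)² = (9 - 11)² = (-2)² = 4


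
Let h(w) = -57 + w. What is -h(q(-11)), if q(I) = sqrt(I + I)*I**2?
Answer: 57 - 121*I*sqrt(22) ≈ 57.0 - 567.54*I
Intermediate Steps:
q(I) = sqrt(2)*I**(5/2) (q(I) = sqrt(2*I)*I**2 = (sqrt(2)*sqrt(I))*I**2 = sqrt(2)*I**(5/2))
-h(q(-11)) = -(-57 + sqrt(2)*(-11)**(5/2)) = -(-57 + sqrt(2)*(121*I*sqrt(11))) = -(-57 + 121*I*sqrt(22)) = 57 - 121*I*sqrt(22)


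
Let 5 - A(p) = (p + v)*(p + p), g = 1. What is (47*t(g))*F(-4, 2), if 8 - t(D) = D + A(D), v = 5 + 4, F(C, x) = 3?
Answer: 3102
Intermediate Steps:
v = 9
A(p) = 5 - 2*p*(9 + p) (A(p) = 5 - (p + 9)*(p + p) = 5 - (9 + p)*2*p = 5 - 2*p*(9 + p))
t(D) = 3 + 2*D² + 17*D (t(D) = 8 - (D + (5 - 18*D - 2*D²)) = 8 - (5 - 17*D - 2*D²) = 8 + (-5 + 2*D² + 17*D) = 3 + 2*D² + 17*D)
(47*t(g))*F(-4, 2) = (47*(3 + 2*1² + 17*1))*3 = (47*(3 + 2*1 + 17))*3 = (47*(3 + 2 + 17))*3 = (47*22)*3 = 1034*3 = 3102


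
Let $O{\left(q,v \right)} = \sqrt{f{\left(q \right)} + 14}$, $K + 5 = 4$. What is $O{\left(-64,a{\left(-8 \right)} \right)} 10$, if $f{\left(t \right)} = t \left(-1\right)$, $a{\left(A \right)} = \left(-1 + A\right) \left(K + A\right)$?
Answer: $10 \sqrt{78} \approx 88.318$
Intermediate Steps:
$K = -1$ ($K = -5 + 4 = -1$)
$a{\left(A \right)} = \left(-1 + A\right)^{2}$ ($a{\left(A \right)} = \left(-1 + A\right) \left(-1 + A\right) = \left(-1 + A\right)^{2}$)
$f{\left(t \right)} = - t$
$O{\left(q,v \right)} = \sqrt{14 - q}$ ($O{\left(q,v \right)} = \sqrt{- q + 14} = \sqrt{14 - q}$)
$O{\left(-64,a{\left(-8 \right)} \right)} 10 = \sqrt{14 - -64} \cdot 10 = \sqrt{14 + 64} \cdot 10 = \sqrt{78} \cdot 10 = 10 \sqrt{78}$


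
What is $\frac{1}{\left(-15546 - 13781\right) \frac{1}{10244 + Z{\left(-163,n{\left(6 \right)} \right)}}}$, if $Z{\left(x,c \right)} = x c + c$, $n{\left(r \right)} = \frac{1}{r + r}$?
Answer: $- \frac{20461}{58654} \approx -0.34884$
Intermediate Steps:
$n{\left(r \right)} = \frac{1}{2 r}$
$Z{\left(x,c \right)} = c + c x$ ($Z{\left(x,c \right)} = c x + c = c + c x$)
$\frac{1}{\left(-15546 - 13781\right) \frac{1}{10244 + Z{\left(-163,n{\left(6 \right)} \right)}}} = \frac{1}{\left(-15546 - 13781\right) \frac{1}{10244 + \frac{1}{2 \cdot 6} \left(1 - 163\right)}} = \frac{1}{\left(-29327\right) \frac{1}{10244 + \frac{1}{2} \cdot \frac{1}{6} \left(-162\right)}} = \frac{1}{\left(-29327\right) \frac{1}{10244 + \frac{1}{12} \left(-162\right)}} = \frac{1}{\left(-29327\right) \frac{1}{10244 - \frac{27}{2}}} = \frac{1}{\left(-29327\right) \frac{1}{\frac{20461}{2}}} = \frac{1}{\left(-29327\right) \frac{2}{20461}} = \frac{1}{- \frac{58654}{20461}} = - \frac{20461}{58654}$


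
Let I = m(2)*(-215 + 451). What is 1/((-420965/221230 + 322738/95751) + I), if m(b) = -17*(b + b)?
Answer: -4236598746/67982718374203 ≈ -6.2319e-5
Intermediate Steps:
m(b) = -34*b
I = -16048 (I = (-34*2)*(-215 + 451) = -68*236 = -16048)
1/((-420965/221230 + 322738/95751) + I) = 1/((-420965/221230 + 322738/95751) - 16048) = 1/((-420965*1/221230 + 322738*(1/95751)) - 16048) = 1/((-84193/44246 + 322738/95751) - 16048) = 1/(6218301605/4236598746 - 16048) = 1/(-67982718374203/4236598746) = -4236598746/67982718374203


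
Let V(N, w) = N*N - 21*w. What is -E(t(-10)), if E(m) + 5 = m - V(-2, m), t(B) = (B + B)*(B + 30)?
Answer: 8809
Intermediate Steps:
V(N, w) = N² - 21*w
t(B) = 2*B*(30 + B) (t(B) = (2*B)*(30 + B) = 2*B*(30 + B))
E(m) = -9 + 22*m (E(m) = -5 + (m - ((-2)² - 21*m)) = -5 + (m - (4 - 21*m)) = -5 + (m + (-4 + 21*m)) = -5 + (-4 + 22*m) = -9 + 22*m)
-E(t(-10)) = -(-9 + 22*(2*(-10)*(30 - 10))) = -(-9 + 22*(2*(-10)*20)) = -(-9 + 22*(-400)) = -(-9 - 8800) = -1*(-8809) = 8809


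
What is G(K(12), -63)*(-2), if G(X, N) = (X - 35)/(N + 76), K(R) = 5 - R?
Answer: 84/13 ≈ 6.4615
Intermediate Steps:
G(X, N) = (-35 + X)/(76 + N)
G(K(12), -63)*(-2) = ((-35 + (5 - 1*12))/(76 - 63))*(-2) = ((-35 + (5 - 12))/13)*(-2) = ((-35 - 7)/13)*(-2) = ((1/13)*(-42))*(-2) = -42/13*(-2) = 84/13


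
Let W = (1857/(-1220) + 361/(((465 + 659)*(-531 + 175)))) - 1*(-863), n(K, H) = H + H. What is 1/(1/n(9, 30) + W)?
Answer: 73226352/63084036041 ≈ 0.0011608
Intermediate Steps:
n(K, H) = 2*H
W = 105138026003/122043920 (W = (1857*(-1/1220) + 361/((1124*(-356)))) + 863 = (-1857/1220 + 361/(-400144)) + 863 = (-1857/1220 + 361*(-1/400144)) + 863 = (-1857/1220 - 361/400144) + 863 = -185876957/122043920 + 863 = 105138026003/122043920 ≈ 861.48)
1/(1/n(9, 30) + W) = 1/(1/(2*30) + 105138026003/122043920) = 1/(1/60 + 105138026003/122043920) = 1/(63084036041/73226352) = 73226352/63084036041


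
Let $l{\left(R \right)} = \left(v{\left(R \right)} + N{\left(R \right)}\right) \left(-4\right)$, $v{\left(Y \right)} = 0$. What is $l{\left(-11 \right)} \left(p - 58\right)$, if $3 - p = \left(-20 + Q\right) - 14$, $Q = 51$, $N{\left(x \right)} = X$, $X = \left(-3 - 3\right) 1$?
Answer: $-1728$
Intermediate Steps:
$X = -6$ ($X = \left(-6\right) 1 = -6$)
$N{\left(x \right)} = -6$
$l{\left(R \right)} = 24$ ($l{\left(R \right)} = \left(0 - 6\right) \left(-4\right) = \left(-6\right) \left(-4\right) = 24$)
$p = -14$ ($p = 3 - \left(\left(-20 + 51\right) - 14\right) = 3 - \left(31 - 14\right) = 3 - 17 = -14$)
$l{\left(-11 \right)} \left(p - 58\right) = 24 \left(-14 - 58\right) = 24 \left(-72\right) = -1728$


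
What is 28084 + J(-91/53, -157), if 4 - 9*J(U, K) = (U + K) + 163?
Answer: 4465351/159 ≈ 28084.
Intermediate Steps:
J(U, K) = -53/3 - K/9 - U/9 (J(U, K) = 4/9 - ((U + K) + 163)/9 = 4/9 - ((K + U) + 163)/9 = 4/9 - (163 + K + U)/9 = 4/9 + (-163/9 - K/9 - U/9) = -53/3 - K/9 - U/9)
28084 + J(-91/53, -157) = 28084 + (-53/3 - ⅑*(-157) - (-91)/(9*53)) = 28084 + (-53/3 + 157/9 - (-91)/(9*53)) = 28084 + (-53/3 + 157/9 - ⅑*(-91/53)) = 28084 + (-53/3 + 157/9 + 91/477) = 28084 - 5/159 = 4465351/159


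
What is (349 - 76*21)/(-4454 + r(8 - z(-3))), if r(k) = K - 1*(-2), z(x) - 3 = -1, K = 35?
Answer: 1247/4417 ≈ 0.28232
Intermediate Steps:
z(x) = 2 (z(x) = 3 - 1 = 2)
r(k) = 37 (r(k) = 35 - 1*(-2) = 35 + 2 = 37)
(349 - 76*21)/(-4454 + r(8 - z(-3))) = (349 - 76*21)/(-4454 + 37) = (349 - 1596)/(-4417) = -1247*(-1/4417) = 1247/4417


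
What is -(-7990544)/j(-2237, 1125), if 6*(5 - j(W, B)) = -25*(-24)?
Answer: -7990544/95 ≈ -84111.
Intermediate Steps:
j(W, B) = -95 (j(W, B) = 5 - (-25)*(-24)/6 = 5 - ⅙*600 = 5 - 100 = -95)
-(-7990544)/j(-2237, 1125) = -(-7990544)/(-95) = -(-7990544)*(-1)/95 = -1*7990544/95 = -7990544/95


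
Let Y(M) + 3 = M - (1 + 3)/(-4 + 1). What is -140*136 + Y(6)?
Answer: -57107/3 ≈ -19036.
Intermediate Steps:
Y(M) = -5/3 + M (Y(M) = -3 + (M - (1 + 3)/(-4 + 1)) = -3 + (M - 4/(-3)) = -3 + (M - 4*(-1)/3) = -3 + (M - 1*(-4/3)) = -3 + (M + 4/3) = -3 + (4/3 + M) = -5/3 + M)
-140*136 + Y(6) = -140*136 + (-5/3 + 6) = -19040 + 13/3 = -57107/3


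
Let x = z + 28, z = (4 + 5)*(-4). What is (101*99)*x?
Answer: -79992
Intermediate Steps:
z = -36 (z = 9*(-4) = -36)
x = -8 (x = -36 + 28 = -8)
(101*99)*x = (101*99)*(-8) = 9999*(-8) = -79992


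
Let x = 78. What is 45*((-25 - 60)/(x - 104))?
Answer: 3825/26 ≈ 147.12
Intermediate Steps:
45*((-25 - 60)/(x - 104)) = 45*((-25 - 60)/(78 - 104)) = 45*(-85/(-26)) = 45*(-85*(-1/26)) = 45*(85/26) = 3825/26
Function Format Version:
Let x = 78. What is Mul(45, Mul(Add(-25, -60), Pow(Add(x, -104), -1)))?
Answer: Rational(3825, 26) ≈ 147.12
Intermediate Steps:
Mul(45, Mul(Add(-25, -60), Pow(Add(x, -104), -1))) = Mul(45, Mul(Add(-25, -60), Pow(Add(78, -104), -1))) = Mul(45, Mul(-85, Pow(-26, -1))) = Mul(45, Mul(-85, Rational(-1, 26))) = Mul(45, Rational(85, 26)) = Rational(3825, 26)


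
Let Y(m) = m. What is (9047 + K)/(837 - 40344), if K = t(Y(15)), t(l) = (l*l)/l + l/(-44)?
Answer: -398713/1738308 ≈ -0.22937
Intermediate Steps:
t(l) = 43*l/44 (t(l) = l²/l + l*(-1/44) = l - l/44 = 43*l/44)
K = 645/44 (K = (43/44)*15 = 645/44 ≈ 14.659)
(9047 + K)/(837 - 40344) = (9047 + 645/44)/(837 - 40344) = (398713/44)/(-39507) = (398713/44)*(-1/39507) = -398713/1738308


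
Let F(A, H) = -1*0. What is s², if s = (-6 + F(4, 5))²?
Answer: 1296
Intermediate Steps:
F(A, H) = 0
s = 36 (s = (-6 + 0)² = (-6)² = 36)
s² = 36² = 1296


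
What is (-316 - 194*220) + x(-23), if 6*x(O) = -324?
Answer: -43050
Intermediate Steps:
x(O) = -54 (x(O) = (1/6)*(-324) = -54)
(-316 - 194*220) + x(-23) = (-316 - 194*220) - 54 = (-316 - 42680) - 54 = -42996 - 54 = -43050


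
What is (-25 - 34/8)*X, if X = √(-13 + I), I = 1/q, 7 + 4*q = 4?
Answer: -39*I*√129/4 ≈ -110.74*I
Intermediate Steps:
q = -¾ (q = -7/4 + (¼)*4 = -7/4 + 1 = -¾ ≈ -0.75000)
I = -4/3 (I = 1/(-¾) = -4/3 ≈ -1.3333)
X = I*√129/3 (X = √(-13 - 4/3) = √(-43/3) = I*√129/3 ≈ 3.7859*I)
(-25 - 34/8)*X = (-25 - 34/8)*(I*√129/3) = (-25 - 34*⅛)*(I*√129/3) = (-25 - 17/4)*(I*√129/3) = -39*I*√129/4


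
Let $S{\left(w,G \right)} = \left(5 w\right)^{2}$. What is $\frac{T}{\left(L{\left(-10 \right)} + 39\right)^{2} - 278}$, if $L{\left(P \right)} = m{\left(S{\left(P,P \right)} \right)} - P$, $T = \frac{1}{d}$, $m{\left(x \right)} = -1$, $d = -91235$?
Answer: $- \frac{1}{184842110} \approx -5.41 \cdot 10^{-9}$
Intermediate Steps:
$S{\left(w,G \right)} = 25 w^{2}$
$T = - \frac{1}{91235}$ ($T = \frac{1}{-91235} = - \frac{1}{91235} \approx -1.0961 \cdot 10^{-5}$)
$L{\left(P \right)} = -1 - P$
$\frac{T}{\left(L{\left(-10 \right)} + 39\right)^{2} - 278} = - \frac{1}{91235 \left(\left(\left(-1 - -10\right) + 39\right)^{2} - 278\right)} = - \frac{1}{91235 \left(\left(\left(-1 + 10\right) + 39\right)^{2} - 278\right)} = - \frac{1}{91235 \left(\left(9 + 39\right)^{2} - 278\right)} = - \frac{1}{91235 \left(48^{2} - 278\right)} = - \frac{1}{91235 \left(2304 - 278\right)} = - \frac{1}{91235 \cdot 2026} = \left(- \frac{1}{91235}\right) \frac{1}{2026} = - \frac{1}{184842110}$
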